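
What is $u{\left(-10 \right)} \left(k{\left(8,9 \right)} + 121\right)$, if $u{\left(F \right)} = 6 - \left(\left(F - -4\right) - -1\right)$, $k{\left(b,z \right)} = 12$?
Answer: $1463$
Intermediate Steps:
$u{\left(F \right)} = 1 - F$ ($u{\left(F \right)} = 6 - \left(\left(F + 4\right) + 1\right) = 6 - \left(\left(4 + F\right) + 1\right) = 6 - \left(5 + F\right) = 1 - F$)
$u{\left(-10 \right)} \left(k{\left(8,9 \right)} + 121\right) = \left(1 - -10\right) \left(12 + 121\right) = \left(1 + 10\right) 133 = 11 \cdot 133 = 1463$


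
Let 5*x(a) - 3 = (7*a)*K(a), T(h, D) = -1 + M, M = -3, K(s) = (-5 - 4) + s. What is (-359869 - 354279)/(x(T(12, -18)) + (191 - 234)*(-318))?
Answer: -3570740/68737 ≈ -51.948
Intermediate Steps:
K(s) = -9 + s
T(h, D) = -4 (T(h, D) = -1 - 3 = -4)
x(a) = ⅗ + 7*a*(-9 + a)/5 (x(a) = ⅗ + ((7*a)*(-9 + a))/5 = ⅗ + (7*a*(-9 + a))/5 = ⅗ + 7*a*(-9 + a)/5)
(-359869 - 354279)/(x(T(12, -18)) + (191 - 234)*(-318)) = (-359869 - 354279)/((⅗ + (7/5)*(-4)*(-9 - 4)) + (191 - 234)*(-318)) = -714148/((⅗ + (7/5)*(-4)*(-13)) - 43*(-318)) = -714148/((⅗ + 364/5) + 13674) = -714148/(367/5 + 13674) = -714148/68737/5 = -714148*5/68737 = -3570740/68737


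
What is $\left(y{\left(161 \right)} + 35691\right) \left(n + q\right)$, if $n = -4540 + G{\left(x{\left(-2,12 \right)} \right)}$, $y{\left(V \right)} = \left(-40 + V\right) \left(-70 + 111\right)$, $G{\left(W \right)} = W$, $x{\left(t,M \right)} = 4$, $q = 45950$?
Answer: $1683561928$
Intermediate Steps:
$y{\left(V \right)} = -1640 + 41 V$ ($y{\left(V \right)} = \left(-40 + V\right) 41 = -1640 + 41 V$)
$n = -4536$ ($n = -4540 + 4 = -4536$)
$\left(y{\left(161 \right)} + 35691\right) \left(n + q\right) = \left(\left(-1640 + 41 \cdot 161\right) + 35691\right) \left(-4536 + 45950\right) = \left(\left(-1640 + 6601\right) + 35691\right) 41414 = \left(4961 + 35691\right) 41414 = 40652 \cdot 41414 = 1683561928$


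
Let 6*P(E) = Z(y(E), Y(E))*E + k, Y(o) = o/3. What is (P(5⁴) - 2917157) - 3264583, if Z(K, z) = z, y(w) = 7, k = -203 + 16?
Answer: -55440628/9 ≈ -6.1601e+6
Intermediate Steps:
k = -187
Y(o) = o/3 (Y(o) = o*(⅓) = o/3)
P(E) = -187/6 + E²/18 (P(E) = ((E/3)*E - 187)/6 = (E²/3 - 187)/6 = (-187 + E²/3)/6 = -187/6 + E²/18)
(P(5⁴) - 2917157) - 3264583 = ((-187/6 + (5⁴)²/18) - 2917157) - 3264583 = ((-187/6 + (1/18)*625²) - 2917157) - 3264583 = ((-187/6 + (1/18)*390625) - 2917157) - 3264583 = ((-187/6 + 390625/18) - 2917157) - 3264583 = (195032/9 - 2917157) - 3264583 = -26059381/9 - 3264583 = -55440628/9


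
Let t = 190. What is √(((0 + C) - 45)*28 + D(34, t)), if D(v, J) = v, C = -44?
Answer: I*√2458 ≈ 49.578*I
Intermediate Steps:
√(((0 + C) - 45)*28 + D(34, t)) = √(((0 - 44) - 45)*28 + 34) = √((-44 - 45)*28 + 34) = √(-89*28 + 34) = √(-2492 + 34) = √(-2458) = I*√2458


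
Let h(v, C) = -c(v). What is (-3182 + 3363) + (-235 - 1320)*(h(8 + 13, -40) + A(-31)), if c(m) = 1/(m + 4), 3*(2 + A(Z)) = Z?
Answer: 291323/15 ≈ 19422.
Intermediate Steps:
A(Z) = -2 + Z/3
c(m) = 1/(4 + m)
h(v, C) = -1/(4 + v)
(-3182 + 3363) + (-235 - 1320)*(h(8 + 13, -40) + A(-31)) = (-3182 + 3363) + (-235 - 1320)*(-1/(4 + (8 + 13)) + (-2 + (⅓)*(-31))) = 181 - 1555*(-1/(4 + 21) + (-2 - 31/3)) = 181 - 1555*(-1/25 - 37/3) = 181 - 1555*(-928/75) = 181 + 288608/15 = 291323/15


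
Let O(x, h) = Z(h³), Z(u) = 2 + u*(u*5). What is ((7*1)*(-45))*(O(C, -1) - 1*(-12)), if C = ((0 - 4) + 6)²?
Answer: -5985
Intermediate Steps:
C = 4 (C = (-4 + 6)² = 2² = 4)
Z(u) = 2 + 5*u² (Z(u) = 2 + u*(5*u) = 2 + 5*u²)
O(x, h) = 2 + 5*h⁶ (O(x, h) = 2 + 5*(h³)² = 2 + 5*h⁶)
((7*1)*(-45))*(O(C, -1) - 1*(-12)) = ((7*1)*(-45))*((2 + 5*(-1)⁶) - 1*(-12)) = (7*(-45))*((2 + 5*1) + 12) = -315*((2 + 5) + 12) = -315*(7 + 12) = -315*19 = -5985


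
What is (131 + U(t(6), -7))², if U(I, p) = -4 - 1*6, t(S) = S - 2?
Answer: 14641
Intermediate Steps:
t(S) = -2 + S
U(I, p) = -10 (U(I, p) = -4 - 6 = -10)
(131 + U(t(6), -7))² = (131 - 10)² = 121² = 14641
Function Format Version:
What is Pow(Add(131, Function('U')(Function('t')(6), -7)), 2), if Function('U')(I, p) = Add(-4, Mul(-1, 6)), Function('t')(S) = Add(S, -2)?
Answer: 14641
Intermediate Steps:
Function('t')(S) = Add(-2, S)
Function('U')(I, p) = -10 (Function('U')(I, p) = Add(-4, -6) = -10)
Pow(Add(131, Function('U')(Function('t')(6), -7)), 2) = Pow(Add(131, -10), 2) = Pow(121, 2) = 14641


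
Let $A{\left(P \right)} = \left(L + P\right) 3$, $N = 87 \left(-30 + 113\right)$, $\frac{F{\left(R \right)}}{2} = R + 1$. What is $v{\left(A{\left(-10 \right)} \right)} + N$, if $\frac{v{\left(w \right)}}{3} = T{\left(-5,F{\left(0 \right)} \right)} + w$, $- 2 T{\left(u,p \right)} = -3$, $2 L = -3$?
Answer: $7122$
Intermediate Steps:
$L = - \frac{3}{2}$ ($L = \frac{1}{2} \left(-3\right) = - \frac{3}{2} \approx -1.5$)
$F{\left(R \right)} = 2 + 2 R$ ($F{\left(R \right)} = 2 \left(R + 1\right) = 2 \left(1 + R\right) = 2 + 2 R$)
$N = 7221$ ($N = 87 \cdot 83 = 7221$)
$T{\left(u,p \right)} = \frac{3}{2}$ ($T{\left(u,p \right)} = \left(- \frac{1}{2}\right) \left(-3\right) = \frac{3}{2}$)
$A{\left(P \right)} = - \frac{9}{2} + 3 P$ ($A{\left(P \right)} = \left(- \frac{3}{2} + P\right) 3 = - \frac{9}{2} + 3 P$)
$v{\left(w \right)} = \frac{9}{2} + 3 w$ ($v{\left(w \right)} = 3 \left(\frac{3}{2} + w\right) = \frac{9}{2} + 3 w$)
$v{\left(A{\left(-10 \right)} \right)} + N = \left(\frac{9}{2} + 3 \left(- \frac{9}{2} + 3 \left(-10\right)\right)\right) + 7221 = \left(\frac{9}{2} + 3 \left(- \frac{9}{2} - 30\right)\right) + 7221 = \left(\frac{9}{2} + 3 \left(- \frac{69}{2}\right)\right) + 7221 = \left(\frac{9}{2} - \frac{207}{2}\right) + 7221 = -99 + 7221 = 7122$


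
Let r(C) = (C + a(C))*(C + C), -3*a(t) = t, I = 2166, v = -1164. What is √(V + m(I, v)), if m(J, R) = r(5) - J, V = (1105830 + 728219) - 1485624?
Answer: √3116631/3 ≈ 588.47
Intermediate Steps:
a(t) = -t/3
r(C) = 4*C²/3 (r(C) = (C - C/3)*(C + C) = (2*C/3)*(2*C) = 4*C²/3)
V = 348425 (V = 1834049 - 1485624 = 348425)
m(J, R) = 100/3 - J (m(J, R) = (4/3)*5² - J = (4/3)*25 - J = 100/3 - J)
√(V + m(I, v)) = √(348425 + (100/3 - 1*2166)) = √(348425 + (100/3 - 2166)) = √(348425 - 6398/3) = √(1038877/3) = √3116631/3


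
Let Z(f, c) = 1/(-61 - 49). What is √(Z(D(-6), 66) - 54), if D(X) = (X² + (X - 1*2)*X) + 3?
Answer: I*√653510/110 ≈ 7.3491*I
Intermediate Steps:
D(X) = 3 + X² + X*(-2 + X) (D(X) = (X² + (X - 2)*X) + 3 = (X² + (-2 + X)*X) + 3 = (X² + X*(-2 + X)) + 3 = 3 + X² + X*(-2 + X))
Z(f, c) = -1/110 (Z(f, c) = 1/(-110) = -1/110)
√(Z(D(-6), 66) - 54) = √(-1/110 - 54) = √(-5941/110) = I*√653510/110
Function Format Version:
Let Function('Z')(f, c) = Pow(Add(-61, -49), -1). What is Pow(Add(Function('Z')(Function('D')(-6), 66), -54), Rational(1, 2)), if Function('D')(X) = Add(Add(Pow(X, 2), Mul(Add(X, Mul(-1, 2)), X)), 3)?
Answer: Mul(Rational(1, 110), I, Pow(653510, Rational(1, 2))) ≈ Mul(7.3491, I)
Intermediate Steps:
Function('D')(X) = Add(3, Pow(X, 2), Mul(X, Add(-2, X))) (Function('D')(X) = Add(Add(Pow(X, 2), Mul(Add(X, -2), X)), 3) = Add(Add(Pow(X, 2), Mul(Add(-2, X), X)), 3) = Add(Add(Pow(X, 2), Mul(X, Add(-2, X))), 3) = Add(3, Pow(X, 2), Mul(X, Add(-2, X))))
Function('Z')(f, c) = Rational(-1, 110) (Function('Z')(f, c) = Pow(-110, -1) = Rational(-1, 110))
Pow(Add(Function('Z')(Function('D')(-6), 66), -54), Rational(1, 2)) = Pow(Add(Rational(-1, 110), -54), Rational(1, 2)) = Pow(Rational(-5941, 110), Rational(1, 2)) = Mul(Rational(1, 110), I, Pow(653510, Rational(1, 2)))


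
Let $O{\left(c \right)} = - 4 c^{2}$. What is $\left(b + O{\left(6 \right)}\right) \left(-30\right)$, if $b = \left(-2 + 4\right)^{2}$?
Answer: $4200$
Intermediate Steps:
$b = 4$ ($b = 2^{2} = 4$)
$\left(b + O{\left(6 \right)}\right) \left(-30\right) = \left(4 - 4 \cdot 6^{2}\right) \left(-30\right) = \left(4 - 144\right) \left(-30\right) = \left(-140\right) \left(-30\right) = 4200$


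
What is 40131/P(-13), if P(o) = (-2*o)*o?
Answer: -3087/26 ≈ -118.73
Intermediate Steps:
P(o) = -2*o²
40131/P(-13) = 40131/((-2*(-13)²)) = 40131/((-2*169)) = 40131/(-338) = 40131*(-1/338) = -3087/26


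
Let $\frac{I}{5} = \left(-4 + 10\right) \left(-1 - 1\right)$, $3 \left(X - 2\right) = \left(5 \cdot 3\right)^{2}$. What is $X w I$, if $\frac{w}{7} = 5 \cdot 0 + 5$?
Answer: $-161700$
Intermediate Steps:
$w = 35$ ($w = 7 \left(5 \cdot 0 + 5\right) = 7 \left(0 + 5\right) = 7 \cdot 5 = 35$)
$X = 77$ ($X = 2 + \frac{\left(5 \cdot 3\right)^{2}}{3} = 2 + \frac{15^{2}}{3} = 2 + \frac{1}{3} \cdot 225 = 2 + 75 = 77$)
$I = -60$ ($I = 5 \left(-4 + 10\right) \left(-1 - 1\right) = 5 \cdot 6 \left(-2\right) = 5 \left(-12\right) = -60$)
$X w I = 77 \cdot 35 \left(-60\right) = 2695 \left(-60\right) = -161700$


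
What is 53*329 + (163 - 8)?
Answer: 17592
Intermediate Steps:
53*329 + (163 - 8) = 17437 + 155 = 17592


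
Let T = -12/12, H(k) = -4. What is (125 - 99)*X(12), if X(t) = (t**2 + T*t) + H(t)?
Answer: 3328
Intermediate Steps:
T = -1 (T = -12*1/12 = -1)
X(t) = -4 + t**2 - t (X(t) = (t**2 - t) - 4 = -4 + t**2 - t)
(125 - 99)*X(12) = (125 - 99)*(-4 + 12**2 - 1*12) = 26*(-4 + 144 - 12) = 26*128 = 3328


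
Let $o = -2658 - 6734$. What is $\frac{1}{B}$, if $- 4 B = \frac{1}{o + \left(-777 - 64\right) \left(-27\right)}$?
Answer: $-53260$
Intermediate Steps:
$o = -9392$ ($o = -2658 - 6734 = -9392$)
$B = - \frac{1}{53260}$ ($B = - \frac{1}{4 \left(-9392 + \left(-777 - 64\right) \left(-27\right)\right)} = - \frac{1}{4 \left(-9392 - -22707\right)} = - \frac{1}{4 \left(-9392 + 22707\right)} = - \frac{1}{4 \cdot 13315} = \left(- \frac{1}{4}\right) \frac{1}{13315} = - \frac{1}{53260} \approx -1.8776 \cdot 10^{-5}$)
$\frac{1}{B} = \frac{1}{- \frac{1}{53260}} = -53260$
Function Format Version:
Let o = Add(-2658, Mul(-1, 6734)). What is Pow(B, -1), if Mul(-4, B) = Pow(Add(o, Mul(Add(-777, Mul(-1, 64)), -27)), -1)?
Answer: -53260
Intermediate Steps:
o = -9392 (o = Add(-2658, -6734) = -9392)
B = Rational(-1, 53260) (B = Mul(Rational(-1, 4), Pow(Add(-9392, Mul(Add(-777, Mul(-1, 64)), -27)), -1)) = Mul(Rational(-1, 4), Pow(Add(-9392, Mul(Add(-777, -64), -27)), -1)) = Mul(Rational(-1, 4), Pow(Add(-9392, Mul(-841, -27)), -1)) = Mul(Rational(-1, 4), Pow(Add(-9392, 22707), -1)) = Mul(Rational(-1, 4), Pow(13315, -1)) = Mul(Rational(-1, 4), Rational(1, 13315)) = Rational(-1, 53260) ≈ -1.8776e-5)
Pow(B, -1) = Pow(Rational(-1, 53260), -1) = -53260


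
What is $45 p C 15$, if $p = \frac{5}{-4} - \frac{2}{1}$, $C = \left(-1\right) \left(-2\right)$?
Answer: $- \frac{8775}{2} \approx -4387.5$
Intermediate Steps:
$C = 2$
$p = - \frac{13}{4}$ ($p = 5 \left(- \frac{1}{4}\right) - 2 = - \frac{5}{4} - 2 = - \frac{13}{4} \approx -3.25$)
$45 p C 15 = 45 \left(\left(- \frac{13}{4}\right) 2\right) 15 = 45 \left(- \frac{13}{2}\right) 15 = \left(- \frac{585}{2}\right) 15 = - \frac{8775}{2}$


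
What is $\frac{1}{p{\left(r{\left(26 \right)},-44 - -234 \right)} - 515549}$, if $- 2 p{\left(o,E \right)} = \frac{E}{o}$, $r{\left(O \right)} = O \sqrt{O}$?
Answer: $- \frac{9061289224}{4671538598134951} + \frac{2470 \sqrt{26}}{4671538598134951} \approx -1.9397 \cdot 10^{-6}$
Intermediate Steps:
$r{\left(O \right)} = O^{\frac{3}{2}}$
$p{\left(o,E \right)} = - \frac{E}{2 o}$ ($p{\left(o,E \right)} = - \frac{E \frac{1}{o}}{2} = - \frac{E}{2 o}$)
$\frac{1}{p{\left(r{\left(26 \right)},-44 - -234 \right)} - 515549} = \frac{1}{- \frac{-44 - -234}{2 \cdot 26^{\frac{3}{2}}} - 515549} = \frac{1}{- \frac{-44 + 234}{2 \cdot 26 \sqrt{26}} - 515549} = \frac{1}{\left(- \frac{1}{2}\right) 190 \frac{\sqrt{26}}{676} - 515549} = \frac{1}{- \frac{95 \sqrt{26}}{676} - 515549} = \frac{1}{-515549 - \frac{95 \sqrt{26}}{676}}$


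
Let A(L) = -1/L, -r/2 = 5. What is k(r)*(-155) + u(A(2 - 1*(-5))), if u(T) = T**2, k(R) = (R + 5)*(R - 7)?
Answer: -645574/49 ≈ -13175.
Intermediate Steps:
r = -10 (r = -2*5 = -10)
k(R) = (-7 + R)*(5 + R) (k(R) = (5 + R)*(-7 + R) = (-7 + R)*(5 + R))
k(r)*(-155) + u(A(2 - 1*(-5))) = (-35 + (-10)**2 - 2*(-10))*(-155) + (-1/(2 - 1*(-5)))**2 = (-35 + 100 + 20)*(-155) + (-1/(2 + 5))**2 = 85*(-155) + (-1/7)**2 = -13175 + (-1*1/7)**2 = -13175 + (-1/7)**2 = -13175 + 1/49 = -645574/49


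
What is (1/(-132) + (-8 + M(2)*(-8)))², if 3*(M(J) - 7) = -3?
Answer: 54656449/17424 ≈ 3136.8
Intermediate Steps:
M(J) = 6 (M(J) = 7 + (⅓)*(-3) = 7 - 1 = 6)
(1/(-132) + (-8 + M(2)*(-8)))² = (1/(-132) + (-8 + 6*(-8)))² = (-1/132 + (-8 - 48))² = (-1/132 - 56)² = (-7393/132)² = 54656449/17424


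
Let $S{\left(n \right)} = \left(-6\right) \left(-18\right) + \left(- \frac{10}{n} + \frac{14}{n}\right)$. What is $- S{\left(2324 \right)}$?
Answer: $- \frac{62749}{581} \approx -108.0$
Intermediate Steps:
$S{\left(n \right)} = 108 + \frac{4}{n}$
$- S{\left(2324 \right)} = - (108 + \frac{4}{2324}) = - (108 + 4 \cdot \frac{1}{2324}) = - (108 + \frac{1}{581}) = \left(-1\right) \frac{62749}{581} = - \frac{62749}{581}$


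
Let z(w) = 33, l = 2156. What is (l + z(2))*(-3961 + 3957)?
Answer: -8756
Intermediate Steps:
(l + z(2))*(-3961 + 3957) = (2156 + 33)*(-3961 + 3957) = 2189*(-4) = -8756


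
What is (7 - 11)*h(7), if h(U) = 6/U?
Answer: -24/7 ≈ -3.4286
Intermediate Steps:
(7 - 11)*h(7) = (7 - 11)*(6/7) = -24/7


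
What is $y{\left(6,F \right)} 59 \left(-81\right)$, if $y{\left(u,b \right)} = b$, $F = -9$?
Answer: $43011$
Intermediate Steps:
$y{\left(6,F \right)} 59 \left(-81\right) = \left(-9\right) 59 \left(-81\right) = \left(-531\right) \left(-81\right) = 43011$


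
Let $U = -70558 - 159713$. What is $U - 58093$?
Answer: $-288364$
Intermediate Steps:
$U = -230271$ ($U = -70558 - 159713 = -230271$)
$U - 58093 = -230271 - 58093 = -288364$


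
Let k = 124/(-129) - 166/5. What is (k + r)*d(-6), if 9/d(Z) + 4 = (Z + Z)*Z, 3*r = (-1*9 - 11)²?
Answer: 95949/7310 ≈ 13.126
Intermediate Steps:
r = 400/3 (r = (-1*9 - 11)²/3 = (-9 - 11)²/3 = (⅓)*(-20)² = (⅓)*400 = 400/3 ≈ 133.33)
d(Z) = 9/(-4 + 2*Z²) (d(Z) = 9/(-4 + (Z + Z)*Z) = 9/(-4 + (2*Z)*Z) = 9/(-4 + 2*Z²))
k = -22034/645 (k = 124*(-1/129) - 166*⅕ = -124/129 - 166/5 = -22034/645 ≈ -34.161)
(k + r)*d(-6) = (-22034/645 + 400/3)*(9/(2*(-2 + (-6)²))) = 21322*(9/(2*(-2 + 36)))/215 = 21322*((9/2)/34)/215 = 21322*((9/2)*(1/34))/215 = (21322/215)*(9/68) = 95949/7310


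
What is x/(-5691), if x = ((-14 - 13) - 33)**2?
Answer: -1200/1897 ≈ -0.63258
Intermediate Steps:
x = 3600 (x = (-27 - 33)**2 = (-60)**2 = 3600)
x/(-5691) = 3600/(-5691) = 3600*(-1/5691) = -1200/1897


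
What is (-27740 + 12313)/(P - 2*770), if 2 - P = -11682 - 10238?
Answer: -15427/20382 ≈ -0.75689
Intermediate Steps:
P = 21922 (P = 2 - (-11682 - 10238) = 2 - 1*(-21920) = 2 + 21920 = 21922)
(-27740 + 12313)/(P - 2*770) = (-27740 + 12313)/(21922 - 2*770) = -15427/(21922 - 1540) = -15427/20382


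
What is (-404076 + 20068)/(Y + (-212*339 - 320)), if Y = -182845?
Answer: 384008/255033 ≈ 1.5057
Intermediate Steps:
(-404076 + 20068)/(Y + (-212*339 - 320)) = (-404076 + 20068)/(-182845 + (-212*339 - 320)) = -384008/(-182845 + (-71868 - 320)) = -384008/(-182845 - 72188) = -384008/(-255033) = -384008*(-1/255033) = 384008/255033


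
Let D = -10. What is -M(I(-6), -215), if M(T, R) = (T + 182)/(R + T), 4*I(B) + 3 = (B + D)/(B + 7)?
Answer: 709/879 ≈ 0.80660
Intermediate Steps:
I(B) = -¾ + (-10 + B)/(4*(7 + B)) (I(B) = -¾ + ((B - 10)/(B + 7))/4 = -¾ + ((-10 + B)/(7 + B))/4 = -¾ + (-10 + B)/(4*(7 + B)))
M(T, R) = (182 + T)/(R + T)
-M(I(-6), -215) = -(182 + (-31 - 2*(-6))/(4*(7 - 6)))/(-215 + (-31 - 2*(-6))/(4*(7 - 6))) = -(182 + (¼)*(-31 + 12)/1)/(-215 + (¼)*(-31 + 12)/1) = -(182 + (¼)*1*(-19))/(-215 + (¼)*1*(-19)) = -(182 - 19/4)/(-215 - 19/4) = -709/((-879/4)*4) = -(-4)*709/(879*4) = -1*(-709/879) = 709/879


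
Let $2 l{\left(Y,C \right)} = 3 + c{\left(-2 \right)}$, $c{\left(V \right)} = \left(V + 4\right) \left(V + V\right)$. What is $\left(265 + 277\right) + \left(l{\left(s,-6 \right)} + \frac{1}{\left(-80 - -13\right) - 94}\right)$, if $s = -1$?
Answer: $\frac{173717}{322} \approx 539.49$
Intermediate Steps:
$c{\left(V \right)} = 2 V \left(4 + V\right)$ ($c{\left(V \right)} = \left(4 + V\right) 2 V = 2 V \left(4 + V\right)$)
$l{\left(Y,C \right)} = - \frac{5}{2}$ ($l{\left(Y,C \right)} = \frac{3 + 2 \left(-2\right) \left(4 - 2\right)}{2} = \frac{3 + 2 \left(-2\right) 2}{2} = \frac{3 - 8}{2} = \frac{1}{2} \left(-5\right) = - \frac{5}{2}$)
$\left(265 + 277\right) + \left(l{\left(s,-6 \right)} + \frac{1}{\left(-80 - -13\right) - 94}\right) = \left(265 + 277\right) - \left(\frac{5}{2} - \frac{1}{\left(-80 - -13\right) - 94}\right) = 542 - \left(\frac{5}{2} - \frac{1}{\left(-80 + 13\right) - 94}\right) = 542 - \left(\frac{5}{2} - \frac{1}{-67 - 94}\right) = 542 - \left(\frac{5}{2} - \frac{1}{-161}\right) = 542 - \frac{807}{322} = \frac{173717}{322}$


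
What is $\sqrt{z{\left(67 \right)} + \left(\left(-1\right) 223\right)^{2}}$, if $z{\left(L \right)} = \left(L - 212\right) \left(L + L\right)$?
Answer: $\sqrt{30299} \approx 174.07$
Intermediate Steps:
$z{\left(L \right)} = 2 L \left(-212 + L\right)$ ($z{\left(L \right)} = \left(-212 + L\right) 2 L = 2 L \left(-212 + L\right)$)
$\sqrt{z{\left(67 \right)} + \left(\left(-1\right) 223\right)^{2}} = \sqrt{2 \cdot 67 \left(-212 + 67\right) + \left(\left(-1\right) 223\right)^{2}} = \sqrt{2 \cdot 67 \left(-145\right) + \left(-223\right)^{2}} = \sqrt{-19430 + 49729} = \sqrt{30299}$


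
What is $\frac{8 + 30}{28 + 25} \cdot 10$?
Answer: $\frac{380}{53} \approx 7.1698$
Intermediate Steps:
$\frac{8 + 30}{28 + 25} \cdot 10 = \frac{38}{53} \cdot 10 = \frac{380}{53}$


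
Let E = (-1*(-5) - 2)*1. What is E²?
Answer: 9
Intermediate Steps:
E = 3 (E = (5 - 2)*1 = 3*1 = 3)
E² = 3² = 9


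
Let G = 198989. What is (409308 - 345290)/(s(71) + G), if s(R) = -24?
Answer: 64018/198965 ≈ 0.32175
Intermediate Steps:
(409308 - 345290)/(s(71) + G) = (409308 - 345290)/(-24 + 198989) = 64018/198965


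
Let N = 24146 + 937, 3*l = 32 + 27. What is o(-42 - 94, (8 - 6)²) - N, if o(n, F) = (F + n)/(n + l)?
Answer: -8753571/349 ≈ -25082.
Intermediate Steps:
l = 59/3 (l = (32 + 27)/3 = (⅓)*59 = 59/3 ≈ 19.667)
N = 25083
o(n, F) = (F + n)/(59/3 + n) (o(n, F) = (F + n)/(n + 59/3) = (F + n)/(59/3 + n))
o(-42 - 94, (8 - 6)²) - N = 3*((8 - 6)² + (-42 - 94))/(59 + 3*(-42 - 94)) - 1*25083 = 3*(2² - 136)/(59 + 3*(-136)) - 25083 = 3*(4 - 136)/(59 - 408) - 25083 = 3*(-132)/(-349) - 25083 = 3*(-1/349)*(-132) - 25083 = 396/349 - 25083 = -8753571/349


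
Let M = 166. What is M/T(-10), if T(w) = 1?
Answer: 166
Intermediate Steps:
M/T(-10) = 166/1 = 166*1 = 166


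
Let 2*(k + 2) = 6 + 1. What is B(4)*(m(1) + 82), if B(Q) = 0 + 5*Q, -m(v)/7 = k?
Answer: 1430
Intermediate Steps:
k = 3/2 (k = -2 + (6 + 1)/2 = -2 + (1/2)*7 = -2 + 7/2 = 3/2 ≈ 1.5000)
m(v) = -21/2 (m(v) = -7*3/2 = -21/2)
B(Q) = 5*Q
B(4)*(m(1) + 82) = (5*4)*(-21/2 + 82) = 20*(143/2) = 1430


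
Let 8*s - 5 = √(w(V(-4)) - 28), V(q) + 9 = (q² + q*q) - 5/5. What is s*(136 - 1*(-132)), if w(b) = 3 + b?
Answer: 335/2 + 67*I*√3/2 ≈ 167.5 + 58.024*I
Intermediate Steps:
V(q) = -10 + 2*q² (V(q) = -9 + ((q² + q*q) - 5/5) = -9 + ((q² + q²) - 5*⅕) = -9 + (2*q² - 1) = -9 + (-1 + 2*q²) = -10 + 2*q²)
s = 5/8 + I*√3/8 (s = 5/8 + √((3 + (-10 + 2*(-4)²)) - 28)/8 = 5/8 + √((3 + (-10 + 2*16)) - 28)/8 = 5/8 + √((3 + (-10 + 32)) - 28)/8 = 5/8 + √((3 + 22) - 28)/8 = 5/8 + √(25 - 28)/8 = 5/8 + √(-3)/8 = 5/8 + (I*√3)/8 = 5/8 + I*√3/8 ≈ 0.625 + 0.21651*I)
s*(136 - 1*(-132)) = (5/8 + I*√3/8)*(136 - 1*(-132)) = (5/8 + I*√3/8)*(136 + 132) = (5/8 + I*√3/8)*268 = 335/2 + 67*I*√3/2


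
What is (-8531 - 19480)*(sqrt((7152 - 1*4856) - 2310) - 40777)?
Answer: 1142204547 - 28011*I*sqrt(14) ≈ 1.1422e+9 - 1.0481e+5*I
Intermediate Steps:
(-8531 - 19480)*(sqrt((7152 - 1*4856) - 2310) - 40777) = -28011*(sqrt((7152 - 4856) - 2310) - 40777) = -28011*(sqrt(2296 - 2310) - 40777) = -28011*(sqrt(-14) - 40777) = -28011*(I*sqrt(14) - 40777) = -28011*(-40777 + I*sqrt(14)) = 1142204547 - 28011*I*sqrt(14)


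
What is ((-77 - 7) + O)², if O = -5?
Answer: 7921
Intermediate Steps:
((-77 - 7) + O)² = ((-77 - 7) - 5)² = (-84 - 5)² = (-89)² = 7921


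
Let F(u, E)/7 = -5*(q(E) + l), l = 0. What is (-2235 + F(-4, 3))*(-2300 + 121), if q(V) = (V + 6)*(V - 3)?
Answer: 4870065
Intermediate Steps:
q(V) = (-3 + V)*(6 + V) (q(V) = (6 + V)*(-3 + V) = (-3 + V)*(6 + V))
F(u, E) = 630 - 105*E - 35*E² (F(u, E) = 7*(-5*((-18 + E² + 3*E) + 0)) = 7*(-5*(-18 + E² + 3*E)) = 7*(90 - 15*E - 5*E²) = 630 - 105*E - 35*E²)
(-2235 + F(-4, 3))*(-2300 + 121) = (-2235 + (630 - 105*3 - 35*3²))*(-2300 + 121) = (-2235 + (630 - 315 - 35*9))*(-2179) = (-2235 + (630 - 315 - 315))*(-2179) = (-2235 + 0)*(-2179) = -2235*(-2179) = 4870065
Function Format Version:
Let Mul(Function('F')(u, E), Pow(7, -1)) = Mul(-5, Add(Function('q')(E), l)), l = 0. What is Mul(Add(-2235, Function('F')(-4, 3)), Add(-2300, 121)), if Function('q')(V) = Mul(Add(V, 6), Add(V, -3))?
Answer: 4870065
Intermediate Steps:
Function('q')(V) = Mul(Add(-3, V), Add(6, V)) (Function('q')(V) = Mul(Add(6, V), Add(-3, V)) = Mul(Add(-3, V), Add(6, V)))
Function('F')(u, E) = Add(630, Mul(-105, E), Mul(-35, Pow(E, 2))) (Function('F')(u, E) = Mul(7, Mul(-5, Add(Add(-18, Pow(E, 2), Mul(3, E)), 0))) = Mul(7, Mul(-5, Add(-18, Pow(E, 2), Mul(3, E)))) = Mul(7, Add(90, Mul(-15, E), Mul(-5, Pow(E, 2)))) = Add(630, Mul(-105, E), Mul(-35, Pow(E, 2))))
Mul(Add(-2235, Function('F')(-4, 3)), Add(-2300, 121)) = Mul(Add(-2235, Add(630, Mul(-105, 3), Mul(-35, Pow(3, 2)))), Add(-2300, 121)) = Mul(Add(-2235, Add(630, -315, Mul(-35, 9))), -2179) = Mul(Add(-2235, Add(630, -315, -315)), -2179) = Mul(Add(-2235, 0), -2179) = Mul(-2235, -2179) = 4870065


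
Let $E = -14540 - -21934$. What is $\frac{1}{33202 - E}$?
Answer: $\frac{1}{25808} \approx 3.8748 \cdot 10^{-5}$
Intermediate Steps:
$E = 7394$ ($E = -14540 + 21934 = 7394$)
$\frac{1}{33202 - E} = \frac{1}{33202 - 7394} = \frac{1}{25808}$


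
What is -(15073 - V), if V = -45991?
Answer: -61064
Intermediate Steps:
-(15073 - V) = -(15073 - 1*(-45991)) = -(15073 + 45991) = -1*61064 = -61064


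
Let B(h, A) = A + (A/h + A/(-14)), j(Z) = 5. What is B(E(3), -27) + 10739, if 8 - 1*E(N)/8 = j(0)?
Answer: 599917/56 ≈ 10713.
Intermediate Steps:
E(N) = 24 (E(N) = 64 - 8*5 = 64 - 40 = 24)
B(h, A) = 13*A/14 + A/h (B(h, A) = A + (A/h + A*(-1/14)) = A + (A/h - A/14) = A + (-A/14 + A/h) = 13*A/14 + A/h)
B(E(3), -27) + 10739 = ((13/14)*(-27) - 27/24) + 10739 = (-351/14 - 27*1/24) + 10739 = (-351/14 - 9/8) + 10739 = -1467/56 + 10739 = 599917/56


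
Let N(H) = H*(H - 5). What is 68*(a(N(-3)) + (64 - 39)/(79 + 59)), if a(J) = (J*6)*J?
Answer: 16216402/69 ≈ 2.3502e+5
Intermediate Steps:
N(H) = H*(-5 + H)
a(J) = 6*J² (a(J) = (6*J)*J = 6*J²)
68*(a(N(-3)) + (64 - 39)/(79 + 59)) = 68*(6*(-3*(-5 - 3))² + (64 - 39)/(79 + 59)) = 68*(6*(-3*(-8))² + 25/138) = 68*(6*24² + 25*(1/138)) = 68*(6*576 + 25/138) = 68*(3456 + 25/138) = 68*(476953/138) = 16216402/69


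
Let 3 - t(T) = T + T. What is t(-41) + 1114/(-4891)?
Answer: 414621/4891 ≈ 84.772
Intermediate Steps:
t(T) = 3 - 2*T (t(T) = 3 - (T + T) = 3 - 2*T)
t(-41) + 1114/(-4891) = (3 - 2*(-41)) + 1114/(-4891) = (3 + 82) + 1114*(-1/4891) = 85 - 1114/4891 = 414621/4891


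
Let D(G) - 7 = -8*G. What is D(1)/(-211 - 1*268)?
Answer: 1/479 ≈ 0.0020877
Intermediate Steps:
D(G) = 7 - 8*G
D(1)/(-211 - 1*268) = (7 - 8*1)/(-211 - 1*268) = (7 - 8)/(-211 - 268) = -1/(-479) = -1*(-1/479) = 1/479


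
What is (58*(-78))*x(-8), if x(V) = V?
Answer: 36192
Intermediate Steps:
(58*(-78))*x(-8) = (58*(-78))*(-8) = -4524*(-8) = 36192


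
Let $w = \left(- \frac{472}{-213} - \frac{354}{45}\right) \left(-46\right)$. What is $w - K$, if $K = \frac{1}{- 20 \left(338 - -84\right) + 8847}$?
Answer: $\frac{37555977}{144485} \approx 259.93$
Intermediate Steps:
$K = \frac{1}{407}$ ($K = \frac{1}{- 20 \left(338 + 84\right) + 8847} = \frac{1}{\left(-20\right) 422 + 8847} = \frac{1}{-8440 + 8847} = \frac{1}{407} \approx 0.002457$)
$w = \frac{92276}{355}$ ($w = \left(\left(-472\right) \left(- \frac{1}{213}\right) - \frac{118}{15}\right) \left(-46\right) = \left(\frac{472}{213} - \frac{118}{15}\right) \left(-46\right) = \left(- \frac{2006}{355}\right) \left(-46\right) = \frac{92276}{355} \approx 259.93$)
$w - K = \frac{92276}{355} - \frac{1}{407} = \frac{37555977}{144485}$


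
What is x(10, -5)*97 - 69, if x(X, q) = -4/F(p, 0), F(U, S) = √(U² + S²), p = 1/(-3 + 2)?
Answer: -457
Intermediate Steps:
p = -1 (p = 1/(-1) = -1)
F(U, S) = √(S² + U²)
x(X, q) = -4 (x(X, q) = -4/√(0² + (-1)²) = -4/√(0 + 1) = -4/(√1) = -4/1 = -4*1 = -4)
x(10, -5)*97 - 69 = -4*97 - 69 = -388 - 69 = -457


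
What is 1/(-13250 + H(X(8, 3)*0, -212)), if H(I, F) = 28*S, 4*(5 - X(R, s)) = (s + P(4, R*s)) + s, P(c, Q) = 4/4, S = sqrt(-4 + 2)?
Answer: -6625/87782034 - 7*I*sqrt(2)/43891017 ≈ -7.5471e-5 - 2.2555e-7*I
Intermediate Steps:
S = I*sqrt(2) (S = sqrt(-2) = I*sqrt(2) ≈ 1.4142*I)
P(c, Q) = 1 (P(c, Q) = 4*(1/4) = 1)
X(R, s) = 19/4 - s/2 (X(R, s) = 5 - ((s + 1) + s)/4 = 5 - ((1 + s) + s)/4 = 5 - (1 + 2*s)/4 = 5 + (-1/4 - s/2) = 19/4 - s/2)
H(I, F) = 28*I*sqrt(2) (H(I, F) = 28*(I*sqrt(2)) = 28*I*sqrt(2))
1/(-13250 + H(X(8, 3)*0, -212)) = 1/(-13250 + 28*I*sqrt(2))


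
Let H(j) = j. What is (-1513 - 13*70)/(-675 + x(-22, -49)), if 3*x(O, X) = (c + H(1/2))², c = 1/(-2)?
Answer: 2423/675 ≈ 3.5896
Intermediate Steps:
c = -½ (c = 1*(-½) = -½ ≈ -0.50000)
x(O, X) = 0 (x(O, X) = (-½ + 1/2)²/3 = (-½ + ½)²/3 = (⅓)*0² = (⅓)*0 = 0)
(-1513 - 13*70)/(-675 + x(-22, -49)) = (-1513 - 13*70)/(-675 + 0) = (-1513 - 910)/(-675) = -2423*(-1/675) = 2423/675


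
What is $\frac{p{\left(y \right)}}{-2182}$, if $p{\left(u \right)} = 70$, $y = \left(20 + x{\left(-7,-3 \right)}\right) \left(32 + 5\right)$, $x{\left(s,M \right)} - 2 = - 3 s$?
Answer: $- \frac{35}{1091} \approx -0.032081$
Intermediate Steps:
$x{\left(s,M \right)} = 2 - 3 s$
$y = 1591$ ($y = \left(20 + \left(2 - -21\right)\right) \left(32 + 5\right) = \left(20 + \left(2 + 21\right)\right) 37 = \left(20 + 23\right) 37 = 43 \cdot 37 = 1591$)
$\frac{p{\left(y \right)}}{-2182} = \frac{70}{-2182} = 70 \left(- \frac{1}{2182}\right) = - \frac{35}{1091}$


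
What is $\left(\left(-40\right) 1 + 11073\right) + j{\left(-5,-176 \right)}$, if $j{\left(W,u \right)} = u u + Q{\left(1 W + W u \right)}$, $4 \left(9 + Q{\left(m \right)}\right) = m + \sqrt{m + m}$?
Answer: $\frac{168875}{4} + \frac{5 \sqrt{70}}{4} \approx 42229.0$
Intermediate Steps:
$Q{\left(m \right)} = -9 + \frac{m}{4} + \frac{\sqrt{2} \sqrt{m}}{4}$ ($Q{\left(m \right)} = -9 + \frac{m + \sqrt{m + m}}{4} = -9 + \frac{m + \sqrt{2 m}}{4} = -9 + \frac{m + \sqrt{2} \sqrt{m}}{4} = -9 + \left(\frac{m}{4} + \frac{\sqrt{2} \sqrt{m}}{4}\right) = -9 + \frac{m}{4} + \frac{\sqrt{2} \sqrt{m}}{4}$)
$j{\left(W,u \right)} = -9 + u^{2} + \frac{W}{4} + \frac{W u}{4} + \frac{\sqrt{2} \sqrt{W + W u}}{4}$ ($j{\left(W,u \right)} = u u + \left(-9 + \frac{1 W + W u}{4} + \frac{\sqrt{2} \sqrt{1 W + W u}}{4}\right) = u^{2} + \left(-9 + \frac{W + W u}{4} + \frac{\sqrt{2} \sqrt{W + W u}}{4}\right) = u^{2} + \left(-9 + \left(\frac{W}{4} + \frac{W u}{4}\right) + \frac{\sqrt{2} \sqrt{W + W u}}{4}\right) = u^{2} + \left(-9 + \frac{W}{4} + \frac{W u}{4} + \frac{\sqrt{2} \sqrt{W + W u}}{4}\right) = -9 + u^{2} + \frac{W}{4} + \frac{W u}{4} + \frac{\sqrt{2} \sqrt{W + W u}}{4}$)
$\left(\left(-40\right) 1 + 11073\right) + j{\left(-5,-176 \right)} = \left(\left(-40\right) 1 + 11073\right) + \left(-9 + \left(-176\right)^{2} + \frac{1}{4} \left(-5\right) \left(1 - 176\right) + \frac{\sqrt{2} \sqrt{- 5 \left(1 - 176\right)}}{4}\right) = \left(-40 + 11073\right) + \left(-9 + 30976 + \frac{1}{4} \left(-5\right) \left(-175\right) + \frac{\sqrt{2} \sqrt{\left(-5\right) \left(-175\right)}}{4}\right) = 11033 + \left(-9 + 30976 + \frac{875}{4} + \frac{\sqrt{2} \sqrt{875}}{4}\right) = 11033 + \left(-9 + 30976 + \frac{875}{4} + \frac{\sqrt{2} \cdot 5 \sqrt{35}}{4}\right) = 11033 + \left(-9 + 30976 + \frac{875}{4} + \frac{5 \sqrt{70}}{4}\right) = 11033 + \left(\frac{124743}{4} + \frac{5 \sqrt{70}}{4}\right) = \frac{168875}{4} + \frac{5 \sqrt{70}}{4}$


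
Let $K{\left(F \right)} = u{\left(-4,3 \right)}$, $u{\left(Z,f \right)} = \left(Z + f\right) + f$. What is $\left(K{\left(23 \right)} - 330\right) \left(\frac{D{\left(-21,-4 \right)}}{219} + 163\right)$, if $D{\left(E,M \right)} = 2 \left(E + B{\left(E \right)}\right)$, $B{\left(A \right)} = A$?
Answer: $- \frac{3893688}{73} \approx -53338.0$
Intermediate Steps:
$u{\left(Z,f \right)} = Z + 2 f$
$K{\left(F \right)} = 2$ ($K{\left(F \right)} = -4 + 2 \cdot 3 = -4 + 6 = 2$)
$D{\left(E,M \right)} = 4 E$ ($D{\left(E,M \right)} = 2 \left(E + E\right) = 2 \cdot 2 E = 4 E$)
$\left(K{\left(23 \right)} - 330\right) \left(\frac{D{\left(-21,-4 \right)}}{219} + 163\right) = \left(2 - 330\right) \left(\frac{4 \left(-21\right)}{219} + 163\right) = - 328 \left(\left(-84\right) \frac{1}{219} + 163\right) = - 328 \left(- \frac{28}{73} + 163\right) = \left(-328\right) \frac{11871}{73} = - \frac{3893688}{73}$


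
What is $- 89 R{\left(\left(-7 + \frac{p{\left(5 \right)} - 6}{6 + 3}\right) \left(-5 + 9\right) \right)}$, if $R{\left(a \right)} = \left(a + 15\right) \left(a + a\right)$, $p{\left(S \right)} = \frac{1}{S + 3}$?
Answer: $- \frac{13779959}{162} \approx -85062.0$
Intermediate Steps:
$p{\left(S \right)} = \frac{1}{3 + S}$
$R{\left(a \right)} = 2 a \left(15 + a\right)$ ($R{\left(a \right)} = \left(15 + a\right) 2 a = 2 a \left(15 + a\right)$)
$- 89 R{\left(\left(-7 + \frac{p{\left(5 \right)} - 6}{6 + 3}\right) \left(-5 + 9\right) \right)} = - 89 \cdot 2 \left(-7 + \frac{\frac{1}{3 + 5} - 6}{6 + 3}\right) \left(-5 + 9\right) \left(15 + \left(-7 + \frac{\frac{1}{3 + 5} - 6}{6 + 3}\right) \left(-5 + 9\right)\right) = - 89 \cdot 2 \left(-7 + \frac{\frac{1}{8} - 6}{9}\right) 4 \left(15 + \left(-7 + \frac{\frac{1}{8} - 6}{9}\right) 4\right) = - 89 \cdot 2 \left(-7 + \left(\frac{1}{8} - 6\right) \frac{1}{9}\right) 4 \left(15 + \left(-7 + \left(\frac{1}{8} - 6\right) \frac{1}{9}\right) 4\right) = - 89 \cdot 2 \left(-7 - \frac{47}{72}\right) 4 \left(15 + \left(-7 - \frac{47}{72}\right) 4\right) = - 89 \cdot 2 \left(\left(- \frac{551}{72}\right) 4\right) \left(15 - \frac{551}{18}\right) = - 89 \cdot 2 \left(- \frac{551}{18}\right) \left(15 - \frac{551}{18}\right) = - 89 \cdot 2 \left(- \frac{551}{18}\right) \left(- \frac{281}{18}\right) = \left(-89\right) \frac{154831}{162} = - \frac{13779959}{162}$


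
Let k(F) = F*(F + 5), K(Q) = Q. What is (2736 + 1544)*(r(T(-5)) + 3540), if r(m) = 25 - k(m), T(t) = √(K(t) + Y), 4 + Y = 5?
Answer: 15275320 - 42800*I ≈ 1.5275e+7 - 42800.0*I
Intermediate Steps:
Y = 1 (Y = -4 + 5 = 1)
k(F) = F*(5 + F)
T(t) = √(1 + t) (T(t) = √(t + 1) = √(1 + t))
r(m) = 25 - m*(5 + m)
(2736 + 1544)*(r(T(-5)) + 3540) = (2736 + 1544)*((25 - √(1 - 5)*(5 + √(1 - 5))) + 3540) = 4280*((25 - √(-4)*(5 + √(-4))) + 3540) = 4280*((25 - 2*I*(5 + 2*I)) + 3540) = 4280*(3565 - 2*I*(5 + 2*I)) = 15258200 - 8560*I*(5 + 2*I)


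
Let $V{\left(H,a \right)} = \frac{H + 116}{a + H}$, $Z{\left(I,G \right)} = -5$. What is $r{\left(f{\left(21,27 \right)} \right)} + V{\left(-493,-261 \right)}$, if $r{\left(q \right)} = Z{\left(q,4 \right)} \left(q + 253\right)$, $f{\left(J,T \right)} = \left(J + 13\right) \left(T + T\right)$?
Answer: $- \frac{20889}{2} \approx -10445.0$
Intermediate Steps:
$f{\left(J,T \right)} = 2 T \left(13 + J\right)$ ($f{\left(J,T \right)} = \left(13 + J\right) 2 T = 2 T \left(13 + J\right)$)
$r{\left(q \right)} = -1265 - 5 q$ ($r{\left(q \right)} = - 5 \left(q + 253\right) = - 5 \left(253 + q\right) = -1265 - 5 q$)
$V{\left(H,a \right)} = \frac{116 + H}{H + a}$
$r{\left(f{\left(21,27 \right)} \right)} + V{\left(-493,-261 \right)} = \left(-1265 - 5 \cdot 2 \cdot 27 \left(13 + 21\right)\right) + \frac{116 - 493}{-493 - 261} = \left(-1265 - 5 \cdot 2 \cdot 27 \cdot 34\right) + \frac{1}{-754} \left(-377\right) = \left(-1265 - 9180\right) - - \frac{1}{2} = \left(-1265 - 9180\right) + \frac{1}{2} = -10445 + \frac{1}{2} = - \frac{20889}{2}$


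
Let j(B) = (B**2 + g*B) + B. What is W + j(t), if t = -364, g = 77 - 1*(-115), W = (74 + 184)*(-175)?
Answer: 17094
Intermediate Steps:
W = -45150 (W = 258*(-175) = -45150)
g = 192 (g = 77 + 115 = 192)
j(B) = B**2 + 193*B (j(B) = (B**2 + 192*B) + B = B**2 + 193*B)
W + j(t) = -45150 - 364*(193 - 364) = -45150 - 364*(-171) = -45150 + 62244 = 17094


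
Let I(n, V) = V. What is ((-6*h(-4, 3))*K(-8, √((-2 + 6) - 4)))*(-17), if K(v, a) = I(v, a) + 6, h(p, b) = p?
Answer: -2448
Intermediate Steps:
K(v, a) = 6 + a (K(v, a) = a + 6 = 6 + a)
((-6*h(-4, 3))*K(-8, √((-2 + 6) - 4)))*(-17) = ((-6*(-4))*(6 + √((-2 + 6) - 4)))*(-17) = (24*(6 + √(4 - 4)))*(-17) = (24*(6 + √0))*(-17) = (24*(6 + 0))*(-17) = (24*6)*(-17) = 144*(-17) = -2448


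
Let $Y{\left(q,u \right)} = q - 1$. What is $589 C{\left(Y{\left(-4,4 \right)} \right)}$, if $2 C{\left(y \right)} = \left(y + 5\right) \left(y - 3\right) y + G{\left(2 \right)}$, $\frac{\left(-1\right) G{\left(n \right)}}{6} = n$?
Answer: $-3534$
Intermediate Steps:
$Y{\left(q,u \right)} = -1 + q$
$G{\left(n \right)} = - 6 n$
$C{\left(y \right)} = -6 + \frac{y \left(-3 + y\right) \left(5 + y\right)}{2}$ ($C{\left(y \right)} = \frac{\left(y + 5\right) \left(y - 3\right) y - 12}{2} = \frac{\left(5 + y\right) \left(-3 + y\right) y - 12}{2} = \frac{\left(-3 + y\right) \left(5 + y\right) y - 12}{2} = \frac{y \left(-3 + y\right) \left(5 + y\right) - 12}{2} = \frac{-12 + y \left(-3 + y\right) \left(5 + y\right)}{2} = -6 + \frac{y \left(-3 + y\right) \left(5 + y\right)}{2}$)
$589 C{\left(Y{\left(-4,4 \right)} \right)} = 589 \left(-6 + \left(-1 - 4\right)^{2} + \frac{\left(-1 - 4\right)^{3}}{2} - \frac{15 \left(-1 - 4\right)}{2}\right) = 589 \left(-6 + \left(-5\right)^{2} + \frac{\left(-5\right)^{3}}{2} - - \frac{75}{2}\right) = 589 \left(-6 + 25 + \frac{1}{2} \left(-125\right) + \frac{75}{2}\right) = 589 \left(-6 + 25 - \frac{125}{2} + \frac{75}{2}\right) = 589 \left(-6\right) = -3534$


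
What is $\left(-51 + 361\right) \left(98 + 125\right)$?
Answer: $69130$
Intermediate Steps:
$\left(-51 + 361\right) \left(98 + 125\right) = 310 \cdot 223 = 69130$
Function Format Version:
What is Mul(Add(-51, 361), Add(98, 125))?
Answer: 69130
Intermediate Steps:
Mul(Add(-51, 361), Add(98, 125)) = Mul(310, 223) = 69130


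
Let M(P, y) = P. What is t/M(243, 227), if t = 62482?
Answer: 62482/243 ≈ 257.13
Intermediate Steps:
t/M(243, 227) = 62482/243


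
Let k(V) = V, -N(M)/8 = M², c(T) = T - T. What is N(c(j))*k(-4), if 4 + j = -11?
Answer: 0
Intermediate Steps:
j = -15 (j = -4 - 11 = -15)
c(T) = 0
N(M) = -8*M²
N(c(j))*k(-4) = -8*0²*(-4) = -8*0*(-4) = 0*(-4) = 0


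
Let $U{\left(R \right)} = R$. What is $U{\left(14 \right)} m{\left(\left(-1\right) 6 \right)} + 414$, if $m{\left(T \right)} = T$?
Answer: $330$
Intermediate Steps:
$U{\left(14 \right)} m{\left(\left(-1\right) 6 \right)} + 414 = 14 \left(\left(-1\right) 6\right) + 414 = 14 \left(-6\right) + 414 = -84 + 414 = 330$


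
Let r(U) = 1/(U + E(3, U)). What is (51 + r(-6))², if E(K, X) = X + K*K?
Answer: 23104/9 ≈ 2567.1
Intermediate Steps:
E(K, X) = X + K²
r(U) = 1/(9 + 2*U) (r(U) = 1/(U + (U + 3²)) = 1/(U + (U + 9)) = 1/(U + (9 + U)) = 1/(9 + 2*U))
(51 + r(-6))² = (51 + 1/(9 + 2*(-6)))² = (51 + 1/(9 - 12))² = (51 + 1/(-3))² = (51 - ⅓)² = (152/3)² = 23104/9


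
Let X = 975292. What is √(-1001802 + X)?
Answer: I*√26510 ≈ 162.82*I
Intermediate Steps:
√(-1001802 + X) = √(-1001802 + 975292) = √(-26510) = I*√26510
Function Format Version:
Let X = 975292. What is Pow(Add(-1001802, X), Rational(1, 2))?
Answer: Mul(I, Pow(26510, Rational(1, 2))) ≈ Mul(162.82, I)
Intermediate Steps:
Pow(Add(-1001802, X), Rational(1, 2)) = Pow(Add(-1001802, 975292), Rational(1, 2)) = Pow(-26510, Rational(1, 2)) = Mul(I, Pow(26510, Rational(1, 2)))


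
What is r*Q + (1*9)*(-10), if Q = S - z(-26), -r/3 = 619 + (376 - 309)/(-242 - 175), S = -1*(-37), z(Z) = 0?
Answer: -9560582/139 ≈ -68781.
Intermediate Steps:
S = 37
r = -258056/139 (r = -3*(619 + (376 - 309)/(-242 - 175)) = -3*(619 + 67/(-417)) = -3*(619 + 67*(-1/417)) = -3*(619 - 67/417) = -3*258056/417 = -258056/139 ≈ -1856.5)
Q = 37 (Q = 37 - 1*0 = 37 + 0 = 37)
r*Q + (1*9)*(-10) = -258056/139*37 + (1*9)*(-10) = -9548072/139 + 9*(-10) = -9548072/139 - 90 = -9560582/139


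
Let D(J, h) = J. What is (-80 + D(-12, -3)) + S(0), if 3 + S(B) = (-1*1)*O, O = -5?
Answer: -90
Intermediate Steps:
S(B) = 2 (S(B) = -3 - 1*1*(-5) = -3 - 1*(-5) = -3 + 5 = 2)
(-80 + D(-12, -3)) + S(0) = (-80 - 12) + 2 = -92 + 2 = -90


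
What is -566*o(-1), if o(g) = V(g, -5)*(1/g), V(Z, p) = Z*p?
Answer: 2830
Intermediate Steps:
o(g) = -5 (o(g) = (g*(-5))*(1/g) = (-5*g)/g = -5)
-566*o(-1) = -566*(-5) = 2830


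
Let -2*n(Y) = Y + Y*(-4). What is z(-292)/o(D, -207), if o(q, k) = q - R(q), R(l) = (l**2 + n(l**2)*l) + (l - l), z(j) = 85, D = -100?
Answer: 17/297980 ≈ 5.7051e-5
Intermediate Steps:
n(Y) = 3*Y/2 (n(Y) = -(Y + Y*(-4))/2 = -(Y - 4*Y)/2 = -(-3)*Y/2 = 3*Y/2)
R(l) = l**2 + 3*l**3/2 (R(l) = (l**2 + (3*l**2/2)*l) + (l - l) = (l**2 + 3*l**3/2) + 0 = l**2 + 3*l**3/2)
o(q, k) = q - q**2*(2 + 3*q)/2
z(-292)/o(D, -207) = 85/(((1/2)*(-100)*(2 - 1*(-100)*(2 + 3*(-100))))) = 85/(((1/2)*(-100)*(2 - 1*(-100)*(2 - 300)))) = 85/(((1/2)*(-100)*(2 - 1*(-100)*(-298)))) = 85/(((1/2)*(-100)*(2 - 29800))) = 85/(((1/2)*(-100)*(-29798))) = 85/1489900 = 85*(1/1489900) = 17/297980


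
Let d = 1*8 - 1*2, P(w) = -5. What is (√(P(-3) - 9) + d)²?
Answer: (6 + I*√14)² ≈ 22.0 + 44.9*I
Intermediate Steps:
d = 6 (d = 8 - 2 = 6)
(√(P(-3) - 9) + d)² = (√(-5 - 9) + 6)² = (√(-14) + 6)² = (I*√14 + 6)² = (6 + I*√14)²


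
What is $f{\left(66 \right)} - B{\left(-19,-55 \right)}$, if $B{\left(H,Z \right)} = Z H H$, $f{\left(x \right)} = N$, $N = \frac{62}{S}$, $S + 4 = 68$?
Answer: $\frac{635391}{32} \approx 19856.0$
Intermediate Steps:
$S = 64$ ($S = -4 + 68 = 64$)
$N = \frac{31}{32}$ ($N = \frac{62}{64} = 62 \cdot \frac{1}{64} = \frac{31}{32} \approx 0.96875$)
$f{\left(x \right)} = \frac{31}{32}$
$B{\left(H,Z \right)} = Z H^{2}$ ($B{\left(H,Z \right)} = H Z H = Z H^{2}$)
$f{\left(66 \right)} - B{\left(-19,-55 \right)} = \frac{31}{32} - - 55 \left(-19\right)^{2} = \frac{31}{32} - \left(-55\right) 361 = \frac{31}{32} - -19855 = \frac{31}{32} + 19855 = \frac{635391}{32}$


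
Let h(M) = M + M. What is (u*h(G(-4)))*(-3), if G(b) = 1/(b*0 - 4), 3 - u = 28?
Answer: -75/2 ≈ -37.500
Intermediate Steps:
u = -25 (u = 3 - 1*28 = 3 - 28 = -25)
G(b) = -¼ (G(b) = 1/(0 - 4) = 1/(-4) = -¼)
h(M) = 2*M
(u*h(G(-4)))*(-3) = -50*(-1)/4*(-3) = -25*(-½)*(-3) = (25/2)*(-3) = -75/2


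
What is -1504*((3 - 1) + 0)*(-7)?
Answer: 21056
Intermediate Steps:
-1504*((3 - 1) + 0)*(-7) = -1504*(2 + 0)*(-7) = -3008*(-7) = -1504*(-14) = 21056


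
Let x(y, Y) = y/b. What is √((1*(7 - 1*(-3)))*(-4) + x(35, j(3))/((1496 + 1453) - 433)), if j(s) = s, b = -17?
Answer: I*√63303855/1258 ≈ 6.3246*I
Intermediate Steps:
x(y, Y) = -y/17 (x(y, Y) = y/(-17) = y*(-1/17) = -y/17)
√((1*(7 - 1*(-3)))*(-4) + x(35, j(3))/((1496 + 1453) - 433)) = √((1*(7 - 1*(-3)))*(-4) + (-1/17*35)/((1496 + 1453) - 433)) = √((1*(7 + 3))*(-4) - 35/(17*(2949 - 433))) = √((1*10)*(-4) - 35/17/2516) = √(10*(-4) - 35/17*1/2516) = √(-40 - 35/42772) = √(-1710915/42772) = I*√63303855/1258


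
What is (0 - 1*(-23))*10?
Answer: 230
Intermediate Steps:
(0 - 1*(-23))*10 = (0 + 23)*10 = 23*10 = 230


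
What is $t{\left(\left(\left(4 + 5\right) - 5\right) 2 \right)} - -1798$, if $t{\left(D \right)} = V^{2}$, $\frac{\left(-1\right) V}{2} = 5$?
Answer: $1898$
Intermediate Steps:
$V = -10$ ($V = \left(-2\right) 5 = -10$)
$t{\left(D \right)} = 100$ ($t{\left(D \right)} = \left(-10\right)^{2} = 100$)
$t{\left(\left(\left(4 + 5\right) - 5\right) 2 \right)} - -1798 = 100 - -1798 = 100 + 1798 = 1898$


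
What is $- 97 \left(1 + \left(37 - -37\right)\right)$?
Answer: $-7275$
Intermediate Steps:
$- 97 \left(1 + \left(37 - -37\right)\right) = - 97 \left(1 + \left(37 + 37\right)\right) = - 97 \left(1 + 74\right) = \left(-97\right) 75 = -7275$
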